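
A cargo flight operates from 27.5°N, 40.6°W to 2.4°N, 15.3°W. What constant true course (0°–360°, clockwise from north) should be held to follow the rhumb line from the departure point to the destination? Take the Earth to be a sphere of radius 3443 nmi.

136.0°

Meridional parts: M(φ₁)=+0.4995, M(φ₂)=+0.0419 → ΔM = -0.4576;  Δλ = +0.4416 rad
tan C = Δλ / ΔM = -0.9649 → C = 136.02°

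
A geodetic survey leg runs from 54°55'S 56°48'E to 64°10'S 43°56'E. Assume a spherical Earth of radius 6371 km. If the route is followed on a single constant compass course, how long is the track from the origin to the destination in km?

Δψ = ln[tan(π/4+φ₂/2)/tan(π/4+φ₁/2)] = -0.3209;  Δφ = -0.1614 rad,  Δλ = -0.2246 rad
q = Δφ/Δψ = 0.5032
d = R·√(Δφ² + q²Δλ²) = 6371·0.19706 = 1255 km

1255 km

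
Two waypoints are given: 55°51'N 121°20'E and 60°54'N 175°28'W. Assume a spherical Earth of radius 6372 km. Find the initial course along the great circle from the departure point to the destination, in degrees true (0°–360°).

θ = atan2( sin Δλ·cos φ₂ ,  cos φ₁ sin φ₂ − sin φ₁ cos φ₂ cos Δλ )
  = atan2(+0.4341, +0.3090) = 54.55°

54.6°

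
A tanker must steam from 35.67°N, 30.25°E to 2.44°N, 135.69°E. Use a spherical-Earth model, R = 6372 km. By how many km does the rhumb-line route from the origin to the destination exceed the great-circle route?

264 km

Great circle: cos σ = sin φ₁ sin φ₂ + cos φ₁ cos φ₂ cos Δλ,  σ = 1.7632 rad → d_gc = 11235.38 km
Rhumb line: Δψ = -0.6246, q = Δφ/Δψ = 0.9286, d_rh = R√(Δφ²+q²Δλ²) = 11498.93 km
Excess = 11498.93 − 11235.38 = 263.55 ≈ 264 km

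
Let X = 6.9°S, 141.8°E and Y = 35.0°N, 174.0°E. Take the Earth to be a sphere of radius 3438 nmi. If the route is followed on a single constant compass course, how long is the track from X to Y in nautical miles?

3108 nmi

Δψ = ln[tan(π/4+φ₂/2)/tan(π/4+φ₁/2)] = +0.7736;  Δφ = +0.7313 rad,  Δλ = +0.5620 rad
q = Δφ/Δψ = 0.9454
d = R·√(Δφ² + q²Δλ²) = 3438·0.90391 = 3108 nmi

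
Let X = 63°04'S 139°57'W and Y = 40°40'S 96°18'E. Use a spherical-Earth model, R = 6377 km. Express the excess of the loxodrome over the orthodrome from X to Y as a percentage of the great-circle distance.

15.8%

Great circle: σ = 1.1701 rad → d_gc = Rσ = 7461.5 km
Rhumb: Δφ = +0.3910, Δλ = -2.1598, Δψ = +0.6512, q = Δφ/Δψ = 0.6004 → d_rh = R√(Δφ²+q²Δλ²) = 8636.8 km
Excess = (8636.8 − 7461.5) / 7461.5 = 1175.3 / 7461.5 = 15.752% ≈ 15.8%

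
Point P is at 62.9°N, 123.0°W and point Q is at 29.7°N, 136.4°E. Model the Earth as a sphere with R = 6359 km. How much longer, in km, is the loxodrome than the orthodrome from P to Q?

Great circle: cos σ = sin φ₁ sin φ₂ + cos φ₁ cos φ₂ cos Δλ,  σ = 1.1936 rad → d_gc = 7590.39 km
Rhumb line: Δψ = -0.8797, q = Δφ/Δψ = 0.6587, d_rh = R√(Δφ²+q²Δλ²) = 8225.94 km
Excess = 8225.94 − 7590.39 = 635.55 ≈ 636 km

636 km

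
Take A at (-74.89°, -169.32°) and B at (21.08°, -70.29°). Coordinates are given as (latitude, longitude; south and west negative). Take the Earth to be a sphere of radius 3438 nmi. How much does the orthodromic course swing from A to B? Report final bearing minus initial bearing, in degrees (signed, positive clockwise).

-76.8°

Initial bearing θ₁ = atan2(sin Δλ cos φ₂, cos φ₁ sin φ₂ − sin φ₁ cos φ₂ cos Δλ) = 92.96°
Final bearing θ₂ = (initial bearing from the destination back to the start) + 180° = 16.20°
Δθ = θ₂ − θ₁ = -76.8°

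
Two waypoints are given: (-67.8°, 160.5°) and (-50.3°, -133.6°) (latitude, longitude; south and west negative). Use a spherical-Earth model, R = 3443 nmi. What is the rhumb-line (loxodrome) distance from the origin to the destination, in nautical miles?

2245 nmi

Rhumb course C = atan2(Δλ, Δψ) with Δψ = ln[tan(π/4+φ₂/2)/tan(π/4+φ₁/2)] = +0.6098, Δλ = +1.1502 → C = 62.07°
d = R·|Δφ| / |cos C| = 3443·0.30543 / 0.46842 = 2245 nmi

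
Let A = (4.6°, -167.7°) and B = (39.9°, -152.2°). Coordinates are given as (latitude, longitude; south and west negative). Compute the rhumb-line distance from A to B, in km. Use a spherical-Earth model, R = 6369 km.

4223 km

Δψ = ln[tan(π/4+φ₂/2)/tan(π/4+φ₁/2)] = +0.6803;  Δφ = +0.6161 rad,  Δλ = +0.2705 rad
q = Δφ/Δψ = 0.9057
d = R·√(Δφ² + q²Δλ²) = 6369·0.66303 = 4223 km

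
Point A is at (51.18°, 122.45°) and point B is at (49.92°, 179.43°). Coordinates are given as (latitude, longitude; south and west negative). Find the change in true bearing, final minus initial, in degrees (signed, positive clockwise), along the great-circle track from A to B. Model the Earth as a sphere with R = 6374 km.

+45.5°

At departure: θ₁ = atan2(sin Δλ cos φ₂, cos φ₁ sin φ₂ − sin φ₁ cos φ₂ cos Δλ) = 69.09°
At arrival: θ₂ = atan2(sin Δλ cos φ₁, −cos φ₂ sin φ₁ + sin φ₂ cos φ₁ cos Δλ) = 114.57°
Δθ = θ₂ − θ₁ = +45.5°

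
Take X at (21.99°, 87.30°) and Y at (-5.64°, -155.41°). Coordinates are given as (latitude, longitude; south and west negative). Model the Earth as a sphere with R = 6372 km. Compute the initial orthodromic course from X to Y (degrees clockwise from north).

84.8°

θ = atan2( sin Δλ·cos φ₂ ,  cos φ₁ sin φ₂ − sin φ₁ cos φ₂ cos Δλ )
  = atan2(+0.8844, +0.0797) = 84.85°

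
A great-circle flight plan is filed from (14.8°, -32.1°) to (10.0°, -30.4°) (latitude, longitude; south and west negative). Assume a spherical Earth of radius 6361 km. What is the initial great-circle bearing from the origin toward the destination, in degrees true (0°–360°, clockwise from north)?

160.7°

N = sin Δλ·cos φ₂ = +0.0292;  D = cos φ₁ sin φ₂ − sin φ₁ cos φ₂ cos Δλ = -0.0836
initial course = atan2(N, D) = 160.73°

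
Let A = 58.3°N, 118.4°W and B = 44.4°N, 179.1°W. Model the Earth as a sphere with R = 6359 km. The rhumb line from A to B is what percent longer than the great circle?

Great circle: σ = 0.6777 rad → d_gc = Rσ = 4309.5 km
Rhumb: Δφ = -0.2426, Δλ = -1.0594, Δψ = -0.3924, q = Δφ/Δψ = 0.6182 → d_rh = R√(Δφ²+q²Δλ²) = 4441.1 km
Excess = (4441.1 − 4309.5) / 4309.5 = 131.6 / 4309.5 = 3.054% ≈ 3.1%

3.1%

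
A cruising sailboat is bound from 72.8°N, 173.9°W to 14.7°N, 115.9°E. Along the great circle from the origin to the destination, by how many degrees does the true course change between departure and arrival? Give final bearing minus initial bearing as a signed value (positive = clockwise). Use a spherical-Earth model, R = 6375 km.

-58.1°

At departure: θ₁ = atan2(sin Δλ cos φ₂, cos φ₁ sin φ₂ − sin φ₁ cos φ₂ cos Δλ) = 255.35°
At arrival: θ₂ = atan2(sin Δλ cos φ₁, −cos φ₂ sin φ₁ + sin φ₂ cos φ₁ cos Δλ) = 197.20°
Δθ = θ₂ − θ₁ = -58.1°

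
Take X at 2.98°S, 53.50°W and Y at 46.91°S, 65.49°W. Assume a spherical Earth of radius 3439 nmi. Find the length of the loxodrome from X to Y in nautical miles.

Δψ = ln[tan(π/4+φ₂/2)/tan(π/4+φ₁/2)] = -0.8773;  Δφ = -0.7667 rad,  Δλ = -0.2093 rad
q = Δφ/Δψ = 0.8740
d = R·√(Δφ² + q²Δλ²) = 3439·0.78823 = 2711 nmi

2711 nmi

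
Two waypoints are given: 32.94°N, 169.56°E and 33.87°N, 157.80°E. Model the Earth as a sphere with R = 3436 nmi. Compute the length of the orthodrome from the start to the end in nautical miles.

Haversine: a = sin²(Δφ/2)+cos φ₁ cos φ₂ sin²(Δλ/2) = 0.00738;  σ = 2·atan2(√a,√(1−a))
σ = 9.856° → d = Rσ = 3436·0.17202 = 591 nmi

591 nmi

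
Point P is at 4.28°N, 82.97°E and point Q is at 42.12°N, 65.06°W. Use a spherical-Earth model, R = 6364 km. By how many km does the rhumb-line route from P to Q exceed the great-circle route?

Great circle: cos σ = sin φ₁ sin φ₂ + cos φ₁ cos φ₂ cos Δλ,  σ = 2.1864 rad → d_gc = 13914.1 km
Rhumb line: Δψ = +0.7372, q = Δφ/Δψ = 0.8958, d_rh = R√(Δφ²+q²Δλ²) = 15317.5 km
Excess = 15317.5 − 13914.1 = 1403.4 ≈ 1403 km

1403 km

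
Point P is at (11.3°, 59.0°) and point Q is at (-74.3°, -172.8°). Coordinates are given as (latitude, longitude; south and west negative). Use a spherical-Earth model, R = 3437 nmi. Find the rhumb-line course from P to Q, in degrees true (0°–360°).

Δψ = ln[tan(π/4+φ₂/2)/tan(π/4+φ₁/2)] = -2.1799
Δλ = +2.2375 rad (taken the short way round)
course = atan2(Δλ, Δψ) = 134.25°

134.3°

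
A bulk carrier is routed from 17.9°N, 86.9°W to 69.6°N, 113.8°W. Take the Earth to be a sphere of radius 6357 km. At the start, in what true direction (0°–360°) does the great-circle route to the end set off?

348.8°

N = sin Δλ·cos φ₂ = -0.1577;  D = cos φ₁ sin φ₂ − sin φ₁ cos φ₂ cos Δλ = +0.7964
initial course = atan2(N, D) = 348.80°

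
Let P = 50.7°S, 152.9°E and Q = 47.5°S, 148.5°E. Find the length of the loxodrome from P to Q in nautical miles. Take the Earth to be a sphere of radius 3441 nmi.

259 nmi

Δψ = ln[tan(π/4+φ₂/2)/tan(π/4+φ₁/2)] = +0.0853;  Δφ = +0.0559 rad,  Δλ = -0.0768 rad
q = Δφ/Δψ = 0.6544
d = R·√(Δφ² + q²Δλ²) = 3441·0.07513 = 259 nmi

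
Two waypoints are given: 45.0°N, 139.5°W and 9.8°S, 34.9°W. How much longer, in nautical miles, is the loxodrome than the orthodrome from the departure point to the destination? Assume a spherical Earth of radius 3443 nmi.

Great circle: cos σ = sin φ₁ sin φ₂ + cos φ₁ cos φ₂ cos Δλ,  σ = 1.8713 rad → d_gc = 6442.9 nmi
Rhumb line: Δψ = -1.0533, q = Δφ/Δψ = 0.9081, d_rh = R√(Δφ²+q²Δλ²) = 6589.6 nmi
Excess = 6589.6 − 6442.9 = 146.7 ≈ 147 nmi

147 nmi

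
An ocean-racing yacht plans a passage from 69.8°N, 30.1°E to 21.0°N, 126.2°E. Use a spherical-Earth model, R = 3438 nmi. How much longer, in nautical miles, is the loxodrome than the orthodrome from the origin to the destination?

Great circle: cos σ = sin φ₁ sin φ₂ + cos φ₁ cos φ₂ cos Δλ,  σ = 1.2639 rad → d_gc = 4345.4 nmi
Rhumb line: Δψ = -1.3502, q = Δφ/Δψ = 0.6308, d_rh = R√(Δφ²+q²Δλ²) = 4669.6 nmi
Excess = 4669.6 − 4345.4 = 324.2 ≈ 324 nmi

324 nmi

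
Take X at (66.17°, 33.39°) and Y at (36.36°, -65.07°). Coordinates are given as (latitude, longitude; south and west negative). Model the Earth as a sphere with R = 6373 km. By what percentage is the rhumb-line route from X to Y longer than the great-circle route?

Great circle: σ = 1.0536 rad → d_gc = Rσ = 6714.6 km
Rhumb: Δφ = -0.5203, Δλ = -1.7185, Δψ = -0.8738, q = Δφ/Δψ = 0.5954 → d_rh = R√(Δφ²+q²Δλ²) = 7315.5 km
Excess = (7315.5 − 6714.6) / 6714.6 = 600.9 / 6714.6 = 8.949% ≈ 8.9%

8.9%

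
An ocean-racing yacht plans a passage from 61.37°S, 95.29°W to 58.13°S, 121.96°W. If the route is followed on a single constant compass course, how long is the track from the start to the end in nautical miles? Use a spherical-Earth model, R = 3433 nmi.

Rhumb course C = atan2(Δλ, Δψ) with Δψ = ln[tan(π/4+φ₂/2)/tan(π/4+φ₁/2)] = +0.1124, Δλ = -0.4655 → C = 283.57°
d = R·|Δφ| / |cos C| = 3433·0.05655 / 0.23463 = 827 nmi

827 nmi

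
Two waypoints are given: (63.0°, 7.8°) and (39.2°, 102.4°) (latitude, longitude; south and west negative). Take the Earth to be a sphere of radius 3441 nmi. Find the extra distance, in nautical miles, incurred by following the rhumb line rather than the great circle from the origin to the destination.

281 nmi

Great circle: cos σ = sin φ₁ sin φ₂ + cos φ₁ cos φ₂ cos Δλ,  σ = 1.0064 rad → d_gc = 3462.9 nmi
Rhumb line: Δψ = -0.6820, q = Δφ/Δψ = 0.6091, d_rh = R√(Δφ²+q²Δλ²) = 3744.0 nmi
Excess = 3744.0 − 3462.9 = 281.1 ≈ 281 nmi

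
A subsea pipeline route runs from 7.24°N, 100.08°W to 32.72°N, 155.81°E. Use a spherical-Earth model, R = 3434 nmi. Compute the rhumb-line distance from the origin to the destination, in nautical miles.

Rhumb course C = atan2(Δλ, Δψ) with Δψ = ln[tan(π/4+φ₂/2)/tan(π/4+φ₁/2)] = +0.4782, Δλ = -1.8171 → C = 284.74°
d = R·|Δφ| / |cos C| = 3434·0.44471 / 0.25451 = 6000 nmi

6000 nmi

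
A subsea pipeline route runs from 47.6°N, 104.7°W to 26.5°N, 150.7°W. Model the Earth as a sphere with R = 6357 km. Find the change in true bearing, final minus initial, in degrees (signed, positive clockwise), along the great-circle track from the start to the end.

At departure: θ₁ = atan2(sin Δλ cos φ₂, cos φ₁ sin φ₂ − sin φ₁ cos φ₂ cos Δλ) = 256.19°
At arrival: θ₂ = atan2(sin Δλ cos φ₁, −cos φ₂ sin φ₁ + sin φ₂ cos φ₁ cos Δλ) = 227.03°
Δθ = θ₂ − θ₁ = -29.2°

-29.2°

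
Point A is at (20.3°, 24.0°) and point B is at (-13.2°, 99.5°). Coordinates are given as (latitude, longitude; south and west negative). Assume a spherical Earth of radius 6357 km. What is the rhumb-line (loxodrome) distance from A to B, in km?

9039 km

Δψ = ln[tan(π/4+φ₂/2)/tan(π/4+φ₁/2)] = -0.5944;  Δφ = -0.5847 rad,  Δλ = +1.3177 rad
q = Δφ/Δψ = 0.9836
d = R·√(Δφ² + q²Δλ²) = 6357·1.42195 = 9039 km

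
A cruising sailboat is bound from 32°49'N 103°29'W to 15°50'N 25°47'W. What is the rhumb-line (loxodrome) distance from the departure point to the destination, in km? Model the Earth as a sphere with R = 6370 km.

8055 km

Δψ = ln[tan(π/4+φ₂/2)/tan(π/4+φ₁/2)] = -0.3270;  Δφ = -0.2964 rad,  Δλ = +1.3561 rad
q = Δφ/Δψ = 0.9065
d = R·√(Δφ² + q²Δλ²) = 6370·1.26456 = 8055 km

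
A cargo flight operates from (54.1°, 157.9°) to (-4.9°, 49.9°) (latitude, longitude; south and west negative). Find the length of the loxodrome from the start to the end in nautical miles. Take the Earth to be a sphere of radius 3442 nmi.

Δψ = ln[tan(π/4+φ₂/2)/tan(π/4+φ₁/2)] = -1.2128;  Δφ = -1.0297 rad,  Δλ = -1.8850 rad
q = Δφ/Δψ = 0.8491
d = R·√(Δφ² + q²Δλ²) = 3442·1.90313 = 6551 nmi

6551 nmi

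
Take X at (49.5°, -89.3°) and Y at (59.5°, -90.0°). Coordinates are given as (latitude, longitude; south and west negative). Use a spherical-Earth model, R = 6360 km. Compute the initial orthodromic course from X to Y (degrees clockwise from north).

358.0°

θ = atan2( sin Δλ·cos φ₂ ,  cos φ₁ sin φ₂ − sin φ₁ cos φ₂ cos Δλ )
  = atan2(-0.0062, +0.1737) = 357.96°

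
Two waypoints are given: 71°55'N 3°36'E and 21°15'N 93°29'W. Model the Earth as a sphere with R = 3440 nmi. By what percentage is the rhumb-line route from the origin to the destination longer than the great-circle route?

7.9%

Great circle: σ = 1.2568 rad → d_gc = Rσ = 4323.4 nmi
Rhumb: Δφ = -0.8843, Δλ = -1.6944, Δψ = -1.4583, q = Δφ/Δψ = 0.6064 → d_rh = R√(Δφ²+q²Δλ²) = 4663.3 nmi
Excess = (4663.3 − 4323.4) / 4323.4 = 339.9 / 4323.4 = 7.86% ≈ 7.9%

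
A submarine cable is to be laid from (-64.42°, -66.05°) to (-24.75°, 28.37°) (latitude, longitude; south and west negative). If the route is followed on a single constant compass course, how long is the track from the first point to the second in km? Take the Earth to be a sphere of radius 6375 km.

Rhumb course C = atan2(Δλ, Δψ) with Δψ = ln[tan(π/4+φ₂/2)/tan(π/4+φ₁/2)] = +1.0367, Δλ = +1.6479 → C = 57.83°
d = R·|Δφ| / |cos C| = 6375·0.69237 / 0.53248 = 8289 km

8289 km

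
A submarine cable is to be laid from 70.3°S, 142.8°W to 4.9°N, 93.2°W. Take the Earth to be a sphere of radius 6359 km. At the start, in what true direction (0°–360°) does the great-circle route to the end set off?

50.0°

N = sin Δλ·cos φ₂ = +0.7588;  D = cos φ₁ sin φ₂ − sin φ₁ cos φ₂ cos Δλ = +0.6367
initial course = atan2(N, D) = 50.00°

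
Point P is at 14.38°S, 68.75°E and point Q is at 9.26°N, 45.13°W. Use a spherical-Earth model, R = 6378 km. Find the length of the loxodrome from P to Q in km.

Rhumb course C = atan2(Δλ, Δψ) with Δψ = ln[tan(π/4+φ₂/2)/tan(π/4+φ₁/2)] = +0.4160, Δλ = -1.9876 → C = 281.82°
d = R·|Δφ| / |cos C| = 6378·0.41260 / 0.20485 = 12846 km

12846 km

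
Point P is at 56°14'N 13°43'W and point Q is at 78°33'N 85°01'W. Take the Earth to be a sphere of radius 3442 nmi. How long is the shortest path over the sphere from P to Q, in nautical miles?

1909 nmi

cos σ = sin φ₁ sin φ₂ + cos φ₁ cos φ₂ cos Δλ
      = sin(56.23°)sin(78.55°) + cos(56.23°)cos(78.55°)cos(-71.30°) = 0.8501
σ = 31.773° → d = Rσ = 3442·0.55455 = 1909 nmi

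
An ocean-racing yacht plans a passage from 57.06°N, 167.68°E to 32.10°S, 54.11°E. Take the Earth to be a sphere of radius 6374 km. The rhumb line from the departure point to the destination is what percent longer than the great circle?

2.4%

Great circle: σ = 2.2526 rad → d_gc = Rσ = 14357.8 km
Rhumb: Δφ = -1.5561, Δλ = -1.9822, Δψ = -1.8107, q = Δφ/Δψ = 0.8594 → d_rh = R√(Δφ²+q²Δλ²) = 14706.5 km
Excess = (14706.5 − 14357.8) / 14357.8 = 348.7 / 14357.8 = 2.43% ≈ 2.4%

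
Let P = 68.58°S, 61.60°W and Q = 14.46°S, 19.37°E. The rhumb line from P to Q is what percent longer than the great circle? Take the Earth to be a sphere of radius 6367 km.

Great circle: σ = 1.2787 rad → d_gc = Rσ = 8141.5 km
Rhumb: Δφ = +0.9446, Δλ = +1.4132, Δψ = +1.4102, q = Δφ/Δψ = 0.6698 → d_rh = R√(Δφ²+q²Δλ²) = 8514.2 km
Excess = (8514.2 − 8141.5) / 8141.5 = 372.7 / 8141.5 = 4.58% ≈ 4.6%

4.6%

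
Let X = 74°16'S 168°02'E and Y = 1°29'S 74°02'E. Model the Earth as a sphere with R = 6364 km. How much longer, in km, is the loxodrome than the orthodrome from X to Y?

599 km

Great circle: cos σ = sin φ₁ sin φ₂ + cos φ₁ cos φ₂ cos Δλ,  σ = 1.5648 rad → d_gc = 9958.3 km
Rhumb line: Δψ = +1.9534, q = Δφ/Δψ = 0.6503, d_rh = R√(Δφ²+q²Δλ²) = 10557.3 km
Excess = 10557.3 − 9958.3 = 599.0 ≈ 599 km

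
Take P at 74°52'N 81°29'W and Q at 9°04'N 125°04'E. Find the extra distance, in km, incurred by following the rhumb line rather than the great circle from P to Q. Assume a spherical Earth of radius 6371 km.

Great circle: cos σ = sin φ₁ sin φ₂ + cos φ₁ cos φ₂ cos Δλ,  σ = 1.6494 rad → d_gc = 10508.2 km
Rhumb line: Δψ = -1.8597, q = Δφ/Δψ = 0.6175, d_rh = R√(Δφ²+q²Δλ²) = 12827.9 km
Excess = 12827.9 − 10508.2 = 2319.7 ≈ 2320 km

2320 km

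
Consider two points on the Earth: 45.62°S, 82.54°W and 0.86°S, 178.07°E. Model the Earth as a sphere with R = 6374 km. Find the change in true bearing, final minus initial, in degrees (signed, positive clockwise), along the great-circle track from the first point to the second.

+53.4°

Initial bearing θ₁ = atan2(sin Δλ cos φ₂, cos φ₁ sin φ₂ − sin φ₁ cos φ₂ cos Δλ) = 262.66°
Final bearing θ₂ = (initial bearing from the destination back to the start) + 180° = 316.07°
Δθ = θ₂ − θ₁ = +53.4°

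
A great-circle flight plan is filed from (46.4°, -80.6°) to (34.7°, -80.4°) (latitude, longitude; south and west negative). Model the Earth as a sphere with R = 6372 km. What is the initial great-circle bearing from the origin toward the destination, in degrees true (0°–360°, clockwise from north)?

179.2°

N = sin Δλ·cos φ₂ = +0.0029;  D = cos φ₁ sin φ₂ − sin φ₁ cos φ₂ cos Δλ = -0.2028
initial course = atan2(N, D) = 179.19°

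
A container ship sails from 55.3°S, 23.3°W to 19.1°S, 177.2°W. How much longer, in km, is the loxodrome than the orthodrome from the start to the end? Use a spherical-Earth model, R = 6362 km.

2344 km

Great circle: cos σ = sin φ₁ sin φ₂ + cos φ₁ cos φ₂ cos Δλ,  σ = 1.7865 rad → d_gc = 11365.9 km
Rhumb line: Δψ = +0.8237, q = Δφ/Δψ = 0.7670, d_rh = R√(Δφ²+q²Δλ²) = 13710.3 km
Excess = 13710.3 − 11365.9 = 2344.4 ≈ 2344 km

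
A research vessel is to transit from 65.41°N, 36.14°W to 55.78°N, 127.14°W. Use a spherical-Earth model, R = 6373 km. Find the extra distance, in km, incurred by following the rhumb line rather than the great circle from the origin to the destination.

Great circle: cos σ = sin φ₁ sin φ₂ + cos φ₁ cos φ₂ cos Δλ,  σ = 0.7260 rad → d_gc = 4627.1 km
Rhumb line: Δψ = -0.3453, q = Δφ/Δψ = 0.4867, d_rh = R√(Δφ²+q²Δλ²) = 5041.8 km
Excess = 5041.8 − 4627.1 = 414.7 ≈ 415 km

415 km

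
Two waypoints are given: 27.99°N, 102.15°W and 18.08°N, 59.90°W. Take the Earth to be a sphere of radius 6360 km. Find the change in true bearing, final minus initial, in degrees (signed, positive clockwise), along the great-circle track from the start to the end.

+17.3°

Initial bearing θ₁ = atan2(sin Δλ cos φ₂, cos φ₁ sin φ₂ − sin φ₁ cos φ₂ cos Δλ) = 95.02°
Final bearing θ₂ = (initial bearing from the destination back to the start) + 180° = 112.28°
Δθ = θ₂ − θ₁ = +17.3°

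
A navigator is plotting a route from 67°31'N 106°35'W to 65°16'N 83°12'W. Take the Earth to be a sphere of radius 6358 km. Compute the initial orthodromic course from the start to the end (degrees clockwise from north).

92.6°

θ = atan2( sin Δλ·cos φ₂ ,  cos φ₁ sin φ₂ − sin φ₁ cos φ₂ cos Δλ )
  = atan2(+0.1661, -0.0075) = 92.59°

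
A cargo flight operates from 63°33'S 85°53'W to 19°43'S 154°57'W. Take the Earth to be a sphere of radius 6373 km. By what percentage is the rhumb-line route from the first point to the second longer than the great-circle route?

Great circle: σ = 1.1019 rad → d_gc = Rσ = 7022.7 km
Rhumb: Δφ = +0.7650, Δλ = -1.2054, Δψ = +1.0970, q = Δφ/Δψ = 0.6974 → d_rh = R√(Δφ²+q²Δλ²) = 7243.9 km
Excess = (7243.9 − 7022.7) / 7022.7 = 221.2 / 7022.7 = 3.1498% ≈ 3.1%

3.1%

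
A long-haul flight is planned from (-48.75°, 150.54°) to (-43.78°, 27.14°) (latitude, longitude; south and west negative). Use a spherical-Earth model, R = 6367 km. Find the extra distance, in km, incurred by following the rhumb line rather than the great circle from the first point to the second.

Great circle: cos σ = sin φ₁ sin φ₂ + cos φ₁ cos φ₂ cos Δλ,  σ = 1.3097 rad → d_gc = 8338.9 km
Rhumb line: Δψ = +0.1256, q = Δφ/Δψ = 0.6906, d_rh = R√(Δφ²+q²Δλ²) = 9486.6 km
Excess = 9486.6 − 8338.9 = 1147.7 ≈ 1148 km

1148 km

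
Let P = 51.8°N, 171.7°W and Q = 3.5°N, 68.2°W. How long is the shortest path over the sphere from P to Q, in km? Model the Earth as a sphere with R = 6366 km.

10613 km

Haversine: a = sin²(Δφ/2)+cos φ₁ cos φ₂ sin²(Δλ/2) = 0.54806;  σ = 2·atan2(√a,√(1−a))
σ = 95.516° → d = Rσ = 6366·1.66706 = 10613 km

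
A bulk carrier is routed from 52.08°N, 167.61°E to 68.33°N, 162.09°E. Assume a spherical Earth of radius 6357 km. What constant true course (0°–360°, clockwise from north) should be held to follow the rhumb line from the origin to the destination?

350.6°

Δψ = ln[tan(π/4+φ₂/2)/tan(π/4+φ₁/2)] = +0.5850
Δλ = -0.0963 rad (taken the short way round)
course = atan2(Δλ, Δψ) = 350.65°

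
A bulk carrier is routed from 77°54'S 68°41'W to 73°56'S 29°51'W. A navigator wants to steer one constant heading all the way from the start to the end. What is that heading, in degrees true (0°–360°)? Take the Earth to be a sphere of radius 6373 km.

67.1°

Δψ = ln[tan(π/4+φ₂/2)/tan(π/4+φ₁/2)] = +0.2864
Δλ = +0.6778 rad (taken the short way round)
course = atan2(Δλ, Δψ) = 67.09°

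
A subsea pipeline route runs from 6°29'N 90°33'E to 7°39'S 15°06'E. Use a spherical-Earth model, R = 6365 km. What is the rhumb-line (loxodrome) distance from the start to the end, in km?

8506 km

Δψ = ln[tan(π/4+φ₂/2)/tan(π/4+φ₁/2)] = -0.2473;  Δφ = -0.2467 rad,  Δλ = -1.3169 rad
q = Δφ/Δψ = 0.9974
d = R·√(Δφ² + q²Δλ²) = 6365·1.33640 = 8506 km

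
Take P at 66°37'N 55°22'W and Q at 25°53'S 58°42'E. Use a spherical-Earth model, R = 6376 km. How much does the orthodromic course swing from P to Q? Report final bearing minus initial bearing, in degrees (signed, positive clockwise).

+75.6°

At departure: θ₁ = atan2(sin Δλ cos φ₂, cos φ₁ sin φ₂ − sin φ₁ cos φ₂ cos Δλ) = 78.74°
At arrival: θ₂ = atan2(sin Δλ cos φ₁, −cos φ₂ sin φ₁ + sin φ₂ cos φ₁ cos Δλ) = 154.36°
Δθ = θ₂ − θ₁ = +75.6°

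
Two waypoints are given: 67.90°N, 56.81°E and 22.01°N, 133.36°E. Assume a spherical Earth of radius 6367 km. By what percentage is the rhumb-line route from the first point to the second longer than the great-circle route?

4.4%

Great circle: σ = 1.1281 rad → d_gc = Rσ = 7182.7 km
Rhumb: Δφ = -0.8009, Δλ = +1.3360, Δψ = -1.2393, q = Δφ/Δψ = 0.6463 → d_rh = R√(Δφ²+q²Δλ²) = 7498.5 km
Excess = (7498.5 − 7182.7) / 7182.7 = 315.8 / 7182.7 = 4.40% ≈ 4.4%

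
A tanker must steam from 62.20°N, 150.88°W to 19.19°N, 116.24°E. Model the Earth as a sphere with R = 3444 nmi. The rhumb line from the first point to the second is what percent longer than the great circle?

Great circle: σ = 1.2988 rad → d_gc = Rσ = 4473.1 nmi
Rhumb: Δφ = -0.7507, Δλ = -1.6211, Δψ = -1.0551, q = Δφ/Δψ = 0.7115 → d_rh = R√(Δφ²+q²Δλ²) = 4739.4 nmi
Excess = (4739.4 − 4473.1) / 4473.1 = 266.3 / 4473.1 = 5.953% ≈ 6.0%

6.0%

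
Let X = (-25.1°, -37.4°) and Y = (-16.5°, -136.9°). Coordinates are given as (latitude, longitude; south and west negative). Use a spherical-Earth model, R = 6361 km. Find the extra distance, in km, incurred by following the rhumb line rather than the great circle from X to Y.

221 km

Great circle: cos σ = sin φ₁ sin φ₂ + cos φ₁ cos φ₂ cos Δλ,  σ = 1.5936 rad → d_gc = 10137.1 km
Rhumb line: Δψ = +0.1608, q = Δφ/Δψ = 0.9337, d_rh = R√(Δφ²+q²Δλ²) = 10358.2 km
Excess = 10358.2 − 10137.1 = 221.1 ≈ 221 km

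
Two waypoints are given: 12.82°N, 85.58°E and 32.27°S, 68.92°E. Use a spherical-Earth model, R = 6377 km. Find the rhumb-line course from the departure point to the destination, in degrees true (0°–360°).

199.5°

Meridional parts: M(φ₁)=+0.2256, M(φ₂)=-0.5956 → ΔM = -0.8212;  Δλ = -0.2908 rad
tan C = Δλ / ΔM = +0.3541 → C = 199.50°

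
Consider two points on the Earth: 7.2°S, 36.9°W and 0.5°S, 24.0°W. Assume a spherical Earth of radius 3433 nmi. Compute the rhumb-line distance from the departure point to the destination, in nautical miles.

Δψ = ln[tan(π/4+φ₂/2)/tan(π/4+φ₁/2)] = +0.1173;  Δφ = +0.1169 rad,  Δλ = +0.2251 rad
q = Δφ/Δψ = 0.9972
d = R·√(Δφ² + q²Δλ²) = 3433·0.25314 = 869 nmi

869 nmi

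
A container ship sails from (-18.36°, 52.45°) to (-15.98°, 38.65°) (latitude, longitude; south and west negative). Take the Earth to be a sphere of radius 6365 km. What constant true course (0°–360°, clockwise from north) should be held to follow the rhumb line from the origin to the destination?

280.2°

Meridional parts: M(φ₁)=-0.3261, M(φ₂)=-0.2826 → ΔM = +0.0435;  Δλ = -0.2409 rad
tan C = Δλ / ΔM = -5.5394 → C = 280.23°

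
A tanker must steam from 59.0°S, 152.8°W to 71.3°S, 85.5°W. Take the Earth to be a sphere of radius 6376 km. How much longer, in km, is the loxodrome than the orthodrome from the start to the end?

160 km

Great circle: cos σ = sin φ₁ sin φ₂ + cos φ₁ cos φ₂ cos Δλ,  σ = 0.5040 rad → d_gc = 3213.7 km
Rhumb line: Δψ = -0.5214, q = Δφ/Δψ = 0.4118, d_rh = R√(Δφ²+q²Δλ²) = 3374.0 km
Excess = 3374.0 − 3213.7 = 160.3 ≈ 160 km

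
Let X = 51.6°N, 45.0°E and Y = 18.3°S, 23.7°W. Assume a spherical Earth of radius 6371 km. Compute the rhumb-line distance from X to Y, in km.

10297 km

Δψ = ln[tan(π/4+φ₂/2)/tan(π/4+φ₁/2)] = -1.3798;  Δφ = -1.2200 rad,  Δλ = -1.1990 rad
q = Δφ/Δψ = 0.8841
d = R·√(Δφ² + q²Δλ²) = 6371·1.61624 = 10297 km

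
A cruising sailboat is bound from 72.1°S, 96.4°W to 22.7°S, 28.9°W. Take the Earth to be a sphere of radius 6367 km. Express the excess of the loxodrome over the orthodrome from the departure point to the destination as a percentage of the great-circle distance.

3.6%

Great circle: σ = 1.0750 rad → d_gc = Rσ = 6844.5 km
Rhumb: Δφ = +0.8622, Δλ = +1.1781, Δψ = +1.4414, q = Δφ/Δψ = 0.5982 → d_rh = R√(Δφ²+q²Δλ²) = 7089.9 km
Excess = (7089.9 − 6844.5) / 6844.5 = 245.4 / 6844.5 = 3.59% ≈ 3.6%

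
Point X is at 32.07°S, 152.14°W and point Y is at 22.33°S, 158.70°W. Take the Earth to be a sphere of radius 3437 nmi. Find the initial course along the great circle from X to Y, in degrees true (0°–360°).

327.5°

N = sin Δλ·cos φ₂ = -0.1057;  D = cos φ₁ sin φ₂ − sin φ₁ cos φ₂ cos Δλ = +0.1660
initial course = atan2(N, D) = 327.51°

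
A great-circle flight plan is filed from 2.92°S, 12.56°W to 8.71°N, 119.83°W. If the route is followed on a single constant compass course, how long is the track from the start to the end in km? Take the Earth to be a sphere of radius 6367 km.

Δψ = ln[tan(π/4+φ₂/2)/tan(π/4+φ₁/2)] = +0.2036;  Δφ = +0.2030 rad,  Δλ = -1.8722 rad
q = Δφ/Δψ = 0.9970
d = R·√(Δφ² + q²Δλ²) = 6367·1.87760 = 11955 km

11955 km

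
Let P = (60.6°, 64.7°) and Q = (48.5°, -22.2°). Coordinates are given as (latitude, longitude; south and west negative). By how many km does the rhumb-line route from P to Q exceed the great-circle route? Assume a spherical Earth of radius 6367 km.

384 km

Great circle: cos σ = sin φ₁ sin φ₂ + cos φ₁ cos φ₂ cos Δλ,  σ = 0.8365 rad → d_gc = 5325.8 km
Rhumb line: Δψ = -0.3675, q = Δφ/Δψ = 0.5746, d_rh = R√(Δφ²+q²Δλ²) = 5709.5 km
Excess = 5709.5 − 5325.8 = 383.7 ≈ 384 km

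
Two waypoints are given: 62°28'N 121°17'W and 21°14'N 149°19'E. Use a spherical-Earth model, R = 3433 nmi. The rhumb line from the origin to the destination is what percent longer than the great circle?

5.6%

Great circle: σ = 1.2391 rad → d_gc = Rσ = 4253.8 nmi
Rhumb: Δφ = -0.7197, Δλ = -1.5603, Δψ = -1.0271, q = Δφ/Δψ = 0.7007 → d_rh = R√(Δφ²+q²Δλ²) = 4493.4 nmi
Excess = (4493.4 − 4253.8) / 4253.8 = 239.6 / 4253.8 = 5.63% ≈ 5.6%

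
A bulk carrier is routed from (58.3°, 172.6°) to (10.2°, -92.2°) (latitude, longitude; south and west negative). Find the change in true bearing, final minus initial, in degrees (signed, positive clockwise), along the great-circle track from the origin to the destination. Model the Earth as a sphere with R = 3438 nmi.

+68.0°

At departure: θ₁ = atan2(sin Δλ cos φ₂, cos φ₁ sin φ₂ − sin φ₁ cos φ₂ cos Δλ) = 80.22°
At arrival: θ₂ = atan2(sin Δλ cos φ₁, −cos φ₂ sin φ₁ + sin φ₂ cos φ₁ cos Δλ) = 148.25°
Δθ = θ₂ − θ₁ = +68.0°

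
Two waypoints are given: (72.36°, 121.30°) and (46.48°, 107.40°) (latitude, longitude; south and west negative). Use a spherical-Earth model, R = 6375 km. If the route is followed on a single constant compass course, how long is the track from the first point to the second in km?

2973 km

Rhumb course C = atan2(Δλ, Δψ) with Δψ = ln[tan(π/4+φ₂/2)/tan(π/4+φ₁/2)] = -0.9449, Δλ = -0.2426 → C = 194.40°
d = R·|Δφ| / |cos C| = 6375·0.45169 / 0.96858 = 2973 km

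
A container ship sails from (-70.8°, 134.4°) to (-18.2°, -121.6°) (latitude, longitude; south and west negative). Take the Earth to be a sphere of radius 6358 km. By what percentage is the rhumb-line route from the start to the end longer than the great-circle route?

8.8%

Great circle: σ = 1.3496 rad → d_gc = Rσ = 8580.9 km
Rhumb: Δφ = +0.9180, Δλ = +1.8151, Δψ = +1.4539, q = Δφ/Δψ = 0.6314 → d_rh = R√(Δφ²+q²Δλ²) = 9336.6 km
Excess = (9336.6 − 8580.9) / 8580.9 = 755.7 / 8580.9 = 8.81% ≈ 8.8%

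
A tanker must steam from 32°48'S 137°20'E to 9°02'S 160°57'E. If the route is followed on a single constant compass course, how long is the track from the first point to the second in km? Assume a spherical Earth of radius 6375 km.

3592 km

Rhumb course C = atan2(Δλ, Δψ) with Δψ = ln[tan(π/4+φ₂/2)/tan(π/4+φ₁/2)] = +0.4483, Δλ = +0.4122 → C = 42.60°
d = R·|Δφ| / |cos C| = 6375·0.41481 / 0.73610 = 3592 km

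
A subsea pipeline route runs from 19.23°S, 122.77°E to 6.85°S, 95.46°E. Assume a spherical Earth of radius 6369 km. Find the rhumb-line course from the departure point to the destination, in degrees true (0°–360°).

295.0°

Δψ = ln[tan(π/4+φ₂/2)/tan(π/4+φ₁/2)] = +0.2223
Δλ = -0.4766 rad (taken the short way round)
course = atan2(Δλ, Δψ) = 295.00°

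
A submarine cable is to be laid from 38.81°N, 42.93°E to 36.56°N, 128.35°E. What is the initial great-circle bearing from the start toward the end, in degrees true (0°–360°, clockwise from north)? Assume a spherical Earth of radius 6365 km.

θ = atan2( sin Δλ·cos φ₂ ,  cos φ₁ sin φ₂ − sin φ₁ cos φ₂ cos Δλ )
  = atan2(+0.8007, +0.4240) = 62.10°

62.1°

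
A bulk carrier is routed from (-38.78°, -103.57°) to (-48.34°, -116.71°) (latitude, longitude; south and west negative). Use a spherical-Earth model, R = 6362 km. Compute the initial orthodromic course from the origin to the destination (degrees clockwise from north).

220.5°

N = sin Δλ·cos φ₂ = -0.1511;  D = cos φ₁ sin φ₂ − sin φ₁ cos φ₂ cos Δλ = -0.1770
initial course = atan2(N, D) = 220.49°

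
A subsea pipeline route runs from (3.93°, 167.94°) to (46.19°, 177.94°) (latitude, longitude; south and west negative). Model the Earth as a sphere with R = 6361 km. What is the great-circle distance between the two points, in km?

Haversine: a = sin²(Δφ/2)+cos φ₁ cos φ₂ sin²(Δλ/2) = 0.13520;  σ = 2·atan2(√a,√(1−a))
σ = 43.146° → d = Rσ = 6361·0.75305 = 4790 km

4790 km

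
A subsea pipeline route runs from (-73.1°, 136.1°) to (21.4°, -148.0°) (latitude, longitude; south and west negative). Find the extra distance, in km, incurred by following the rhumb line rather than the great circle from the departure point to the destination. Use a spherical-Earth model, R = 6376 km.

304 km

Great circle: cos σ = sin φ₁ sin φ₂ + cos φ₁ cos φ₂ cos Δλ,  σ = 1.8579 rad → d_gc = 11846.0 km
Rhumb line: Δψ = +2.2893, q = Δφ/Δψ = 0.7205, d_rh = R√(Δφ²+q²Δλ²) = 12149.9 km
Excess = 12149.9 − 11846.0 = 303.9 ≈ 304 km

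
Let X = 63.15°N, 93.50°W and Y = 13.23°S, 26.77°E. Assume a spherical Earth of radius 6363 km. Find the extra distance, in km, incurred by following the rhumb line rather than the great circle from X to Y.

853 km

Great circle: cos σ = sin φ₁ sin φ₂ + cos φ₁ cos φ₂ cos Δλ,  σ = 2.0107 rad → d_gc = 12793.8 km
Rhumb line: Δψ = -1.6656, q = Δφ/Δψ = 0.8004, d_rh = R√(Δφ²+q²Δλ²) = 13646.8 km
Excess = 13646.8 − 12793.8 = 853.0 ≈ 853 km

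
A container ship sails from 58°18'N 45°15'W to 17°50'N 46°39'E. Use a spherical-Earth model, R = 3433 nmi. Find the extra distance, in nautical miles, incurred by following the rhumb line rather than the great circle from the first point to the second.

239 nmi

Great circle: cos σ = sin φ₁ sin φ₂ + cos φ₁ cos φ₂ cos Δλ,  σ = 1.3243 rad → d_gc = 4546.4 nmi
Rhumb line: Δψ = -0.9427, q = Δφ/Δψ = 0.7492, d_rh = R√(Δφ²+q²Δλ²) = 4785.3 nmi
Excess = 4785.3 − 4546.4 = 238.9 ≈ 239 nmi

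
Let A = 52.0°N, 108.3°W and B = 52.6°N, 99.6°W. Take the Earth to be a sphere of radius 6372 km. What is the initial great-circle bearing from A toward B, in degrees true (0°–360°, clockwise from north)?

80.1°

θ = atan2( sin Δλ·cos φ₂ ,  cos φ₁ sin φ₂ − sin φ₁ cos φ₂ cos Δλ )
  = atan2(+0.0919, +0.0160) = 80.13°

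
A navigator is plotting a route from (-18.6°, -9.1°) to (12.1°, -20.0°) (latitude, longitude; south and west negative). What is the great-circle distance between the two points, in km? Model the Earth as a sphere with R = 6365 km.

3613 km

Haversine: a = sin²(Δφ/2)+cos φ₁ cos φ₂ sin²(Δλ/2) = 0.07843;  σ = 2·atan2(√a,√(1−a))
σ = 32.528° → d = Rσ = 6365·0.56771 = 3613 km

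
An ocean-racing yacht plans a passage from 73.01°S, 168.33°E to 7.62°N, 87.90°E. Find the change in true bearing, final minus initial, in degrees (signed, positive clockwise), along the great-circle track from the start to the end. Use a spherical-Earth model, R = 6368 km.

At departure: θ₁ = atan2(sin Δλ cos φ₂, cos φ₁ sin φ₂ − sin φ₁ cos φ₂ cos Δλ) = 281.36°
At arrival: θ₂ = atan2(sin Δλ cos φ₁, −cos φ₂ sin φ₁ + sin φ₂ cos φ₁ cos Δλ) = 343.20°
Δθ = θ₂ − θ₁ = +61.8°

+61.8°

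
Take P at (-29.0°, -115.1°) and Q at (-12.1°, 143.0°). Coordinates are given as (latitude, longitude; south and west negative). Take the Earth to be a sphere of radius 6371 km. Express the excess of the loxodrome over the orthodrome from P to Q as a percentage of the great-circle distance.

2.3%

Great circle: σ = 1.6456 rad → d_gc = Rσ = 10484.0 km
Rhumb: Δφ = +0.2950, Δλ = -1.7785, Δψ = +0.3165, q = Δφ/Δψ = 0.9320 → d_rh = R√(Δφ²+q²Δλ²) = 10726.2 km
Excess = (10726.2 − 10484.0) / 10484.0 = 242.2 / 10484.0 = 2.31% ≈ 2.3%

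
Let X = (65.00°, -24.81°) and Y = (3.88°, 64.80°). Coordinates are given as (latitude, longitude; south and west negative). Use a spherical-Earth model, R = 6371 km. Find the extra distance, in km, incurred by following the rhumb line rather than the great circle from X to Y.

Great circle: cos σ = sin φ₁ sin φ₂ + cos φ₁ cos φ₂ cos Δλ,  σ = 1.5066 rad → d_gc = 9598.3 km
Rhumb line: Δψ = -1.4387, q = Δφ/Δψ = 0.7415, d_rh = R√(Δφ²+q²Δλ²) = 10038.6 km
Excess = 10038.6 − 9598.3 = 440.3 ≈ 440 km

440 km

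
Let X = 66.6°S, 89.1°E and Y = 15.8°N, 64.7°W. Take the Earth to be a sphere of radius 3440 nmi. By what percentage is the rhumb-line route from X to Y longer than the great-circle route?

14.8%

Great circle: σ = 2.2053 rad → d_gc = Rσ = 7586.2 nmi
Rhumb: Δφ = +1.4382, Δλ = -2.6843, Δψ = +1.8539, q = Δφ/Δψ = 0.7757 → d_rh = R√(Δφ²+q²Δλ²) = 8705.5 nmi
Excess = (8705.5 − 7586.2) / 7586.2 = 1119.3 / 7586.2 = 14.754% ≈ 14.8%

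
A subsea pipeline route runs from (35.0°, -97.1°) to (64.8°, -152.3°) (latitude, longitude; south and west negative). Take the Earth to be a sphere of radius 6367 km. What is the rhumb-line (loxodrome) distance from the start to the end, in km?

5021 km

Δψ = ln[tan(π/4+φ₂/2)/tan(π/4+φ₁/2)] = +0.8454;  Δφ = +0.5201 rad,  Δλ = -0.9634 rad
q = Δφ/Δψ = 0.6152
d = R·√(Δφ² + q²Δλ²) = 6367·0.78857 = 5021 km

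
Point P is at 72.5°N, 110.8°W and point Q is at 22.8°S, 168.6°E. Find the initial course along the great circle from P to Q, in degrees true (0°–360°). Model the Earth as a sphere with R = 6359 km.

θ = atan2( sin Δλ·cos φ₂ ,  cos φ₁ sin φ₂ − sin φ₁ cos φ₂ cos Δλ )
  = atan2(-0.9095, -0.2601) = 254.04°

254.0°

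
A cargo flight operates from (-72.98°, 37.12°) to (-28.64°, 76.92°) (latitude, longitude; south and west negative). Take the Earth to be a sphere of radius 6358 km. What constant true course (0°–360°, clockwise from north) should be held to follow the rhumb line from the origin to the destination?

Meridional parts: M(φ₁)=-1.8996, M(φ₂)=-0.5221 → ΔM = +1.3775;  Δλ = +0.6946 rad
tan C = Δλ / ΔM = +0.5043 → C = 26.76°

26.8°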